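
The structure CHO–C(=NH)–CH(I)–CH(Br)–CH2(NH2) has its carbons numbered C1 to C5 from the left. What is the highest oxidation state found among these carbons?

+2

Tallying each carbon's bonds:
C1: 1C, 1H, 2O → 0 − 1 + 2 = +1
C2: 2C, 2N → 0 + 2 = +2
C3: 2C, 1H, 1I → 0 − 1 + 1 = 0
C4: 2C, 1H, 1Br → 0 − 1 + 1 = 0
C5: 1C, 2H, 1N → 0 − 2 + 1 = -1
The highest value is +2.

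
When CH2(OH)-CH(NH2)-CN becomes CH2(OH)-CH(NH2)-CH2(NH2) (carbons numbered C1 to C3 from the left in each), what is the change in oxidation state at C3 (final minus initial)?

-4

Before: C3 has 1 bond to C, 3 bonds to N → oxidation state +3.
After: C3 has 1 bond to C, 2 bonds to H, 1 bond to N → oxidation state -1.
Δ = -1 − (+3) = -4, so this is a reduction at C3.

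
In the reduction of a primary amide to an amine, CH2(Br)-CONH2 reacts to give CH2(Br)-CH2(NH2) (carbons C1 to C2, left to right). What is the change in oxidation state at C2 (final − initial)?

Before: C2 has 1 bond to C, 2 bonds to O, 1 bond to N → oxidation state +3.
After: C2 has 1 bond to C, 2 bonds to H, 1 bond to N → oxidation state -1.
Δ = -1 − (+3) = -4, so this is a reduction at C2.

-4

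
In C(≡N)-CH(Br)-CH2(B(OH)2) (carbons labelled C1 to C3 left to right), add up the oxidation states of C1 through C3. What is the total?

Tallying each carbon's bonds:
C1: 1C, 3N → 0 + 3 = +3
C2: 2C, 1H, 1Br → 0 − 1 + 1 = 0
C3: 1C, 2H, 1B → 0 − 2 − 1 = -3
Sum = +3 + 0 − 3 = 0.

0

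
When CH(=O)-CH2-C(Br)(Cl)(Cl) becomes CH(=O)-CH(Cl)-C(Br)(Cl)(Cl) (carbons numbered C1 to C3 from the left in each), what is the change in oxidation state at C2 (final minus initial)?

+2

Before: C2 has 2 bonds to C, 2 bonds to H → oxidation state -2.
After: C2 has 2 bonds to C, 1 bond to H, 1 bond to Cl → oxidation state 0.
Δ = 0 − (-2) = +2, so this is an oxidation at C2.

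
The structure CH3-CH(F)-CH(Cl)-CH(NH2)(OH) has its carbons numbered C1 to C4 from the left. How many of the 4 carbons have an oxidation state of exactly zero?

Assign +1 per bond to O/N/halogen, −1 per bond to H or an electropositive element, and 0 per bond to carbon. Tallying each carbon:
C1: 1C, 3H → 0 − 3 = -3
C2: 2C, 1H, 1F → 0 − 1 + 1 = 0
C3: 2C, 1H, 1Cl → 0 − 1 + 1 = 0
C4: 1C, 1H, 1O, 1N → 0 − 1 + 1 + 1 = +1
2 carbons (C2, C3) meet the condition.

2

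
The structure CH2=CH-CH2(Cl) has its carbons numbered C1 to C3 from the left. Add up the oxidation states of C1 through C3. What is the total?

-4

Tallying each carbon's bonds:
C1: 2C, 2H → 0 − 2 = -2
C2: 3C, 1H → 0 − 1 = -1
C3: 1C, 2H, 1Cl → 0 − 2 + 1 = -1
Sum = -2 − 1 − 1 = -4.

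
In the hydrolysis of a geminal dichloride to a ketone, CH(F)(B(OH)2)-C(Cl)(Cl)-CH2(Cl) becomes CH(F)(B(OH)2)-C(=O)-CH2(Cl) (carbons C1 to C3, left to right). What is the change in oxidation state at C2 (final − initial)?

Before: C2 has 2 bonds to C, 2 bonds to Cl → oxidation state +2.
After: C2 has 2 bonds to C, 2 bonds to O → oxidation state +2.
Δ = +2 − (+2) = 0, so no net redox change at C2.

0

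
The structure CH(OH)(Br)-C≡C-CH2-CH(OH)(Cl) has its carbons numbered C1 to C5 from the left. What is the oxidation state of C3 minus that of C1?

C3: 4C → 0 = 0
C1: 1C, 1H, 1O, 1Br → 0 − 1 + 1 + 1 = +1
Difference: 0 − (+1) = -1.

-1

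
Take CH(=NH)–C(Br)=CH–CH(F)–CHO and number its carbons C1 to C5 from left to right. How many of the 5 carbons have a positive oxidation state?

3

Bonds to more-electronegative neighbours contribute +1 each, bonds to H or metals contribute −1 each, and C–C bonds contribute 0. Tallying each carbon:
C1: 1C, 1H, 2N → 0 − 1 + 2 = +1
C2: 3C, 1Br → 0 + 1 = +1
C3: 3C, 1H → 0 − 1 = -1
C4: 2C, 1H, 1F → 0 − 1 + 1 = 0
C5: 1C, 1H, 2O → 0 − 1 + 2 = +1
3 carbons (C1, C2, C5) meet the condition.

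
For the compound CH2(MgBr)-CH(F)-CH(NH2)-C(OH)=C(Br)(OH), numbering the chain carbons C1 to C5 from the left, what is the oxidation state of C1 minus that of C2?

C1: 1C, 2H, 1Mg → 0 − 2 − 1 = -3
C2: 2C, 1H, 1F → 0 − 1 + 1 = 0
Difference: -3 − (0) = -3.

-3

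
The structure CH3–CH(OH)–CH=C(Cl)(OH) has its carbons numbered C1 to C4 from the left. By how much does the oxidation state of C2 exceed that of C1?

+3

C2: 2C, 1H, 1O → 0 − 1 + 1 = 0
C1: 1C, 3H → 0 − 3 = -3
Difference: 0 − (-3) = +3.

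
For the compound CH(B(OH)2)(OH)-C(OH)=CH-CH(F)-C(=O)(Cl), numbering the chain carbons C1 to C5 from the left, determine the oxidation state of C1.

-1

C1 has one bond to C (0), one bond to B (-1), one bond to H (-1), one bond to O (+1).
Oxidation state = 0 − 1 − 1 + 1 = -1.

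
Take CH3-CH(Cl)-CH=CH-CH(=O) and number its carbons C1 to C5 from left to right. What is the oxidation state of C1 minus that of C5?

C1: 1C, 3H → 0 − 3 = -3
C5: 1C, 1H, 2O → 0 − 1 + 2 = +1
Difference: -3 − (+1) = -4.

-4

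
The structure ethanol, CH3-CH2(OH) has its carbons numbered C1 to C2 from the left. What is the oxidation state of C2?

-1

C2 has one bond to H (-1), one bond to H (-1), one bond to O (+1), one bond to C (0).
Oxidation state = -1 − 1 + 1 + 0 = -1.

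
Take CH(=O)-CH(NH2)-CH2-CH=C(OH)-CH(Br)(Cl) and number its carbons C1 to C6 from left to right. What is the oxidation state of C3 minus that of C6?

-3

C3: 2C, 2H → 0 − 2 = -2
C6: 1C, 1H, 1Cl, 1Br → 0 − 1 + 1 + 1 = +1
Difference: -2 − (+1) = -3.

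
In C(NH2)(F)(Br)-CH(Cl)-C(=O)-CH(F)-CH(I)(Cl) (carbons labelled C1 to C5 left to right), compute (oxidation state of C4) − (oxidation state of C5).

-1

C4: 2C, 1H, 1F → 0 − 1 + 1 = 0
C5: 1C, 1H, 1Cl, 1I → 0 − 1 + 1 + 1 = +1
Difference: 0 − (+1) = -1.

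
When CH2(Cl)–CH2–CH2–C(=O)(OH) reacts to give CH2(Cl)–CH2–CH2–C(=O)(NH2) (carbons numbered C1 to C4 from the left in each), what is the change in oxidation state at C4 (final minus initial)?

0

Before: C4 has 1 bond to C, 3 bonds to O → oxidation state +3.
After: C4 has 1 bond to C, 2 bonds to O, 1 bond to N → oxidation state +3.
Δ = +3 − (+3) = 0, so no net redox change at C4.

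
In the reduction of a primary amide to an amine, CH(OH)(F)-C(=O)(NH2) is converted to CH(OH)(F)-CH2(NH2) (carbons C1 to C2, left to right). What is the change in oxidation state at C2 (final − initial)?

-4

Before: C2 has 1 bond to C, 2 bonds to O, 1 bond to N → oxidation state +3.
After: C2 has 1 bond to C, 2 bonds to H, 1 bond to N → oxidation state -1.
Δ = -1 − (+3) = -4, so this is a reduction at C2.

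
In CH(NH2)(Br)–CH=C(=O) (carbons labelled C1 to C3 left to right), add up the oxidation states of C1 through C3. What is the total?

+2

Assign +1 per bond to O/N/halogen, −1 per bond to H or an electropositive element, and 0 per bond to carbon. Tallying each carbon:
C1: 1C, 1H, 1N, 1Br → 0 − 1 + 1 + 1 = +1
C2: 3C, 1H → 0 − 1 = -1
C3: 2C, 2O → 0 + 2 = +2
Sum = +1 − 1 + 2 = +2.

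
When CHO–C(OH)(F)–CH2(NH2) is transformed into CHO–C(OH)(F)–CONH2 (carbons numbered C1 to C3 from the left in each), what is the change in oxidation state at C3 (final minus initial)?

Before: C3 has 1 bond to C, 2 bonds to H, 1 bond to N → oxidation state -1.
After: C3 has 1 bond to C, 2 bonds to O, 1 bond to N → oxidation state +3.
Δ = +3 − (-1) = +4, so this is an oxidation at C3.

+4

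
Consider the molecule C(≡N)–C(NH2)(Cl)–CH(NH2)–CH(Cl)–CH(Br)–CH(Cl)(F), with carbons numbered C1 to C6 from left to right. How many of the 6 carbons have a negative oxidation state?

Each bond to a more electronegative atom (O, N, halogen) counts +1, each bond to a less electronegative atom (H, metal, B, Si) counts −1, and each C–C bond counts 0. Tallying each carbon:
C1: 1C, 3N → 0 + 3 = +3
C2: 2C, 1N, 1Cl → 0 + 1 + 1 = +2
C3: 2C, 1H, 1N → 0 − 1 + 1 = 0
C4: 2C, 1H, 1Cl → 0 − 1 + 1 = 0
C5: 2C, 1H, 1Br → 0 − 1 + 1 = 0
C6: 1C, 1H, 1F, 1Cl → 0 − 1 + 1 + 1 = +1
0 carbons meet the condition.

0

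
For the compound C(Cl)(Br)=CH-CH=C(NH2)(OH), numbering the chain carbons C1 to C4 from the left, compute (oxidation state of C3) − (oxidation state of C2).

C3: 3C, 1H → 0 − 1 = -1
C2: 3C, 1H → 0 − 1 = -1
Difference: -1 − (-1) = 0.

0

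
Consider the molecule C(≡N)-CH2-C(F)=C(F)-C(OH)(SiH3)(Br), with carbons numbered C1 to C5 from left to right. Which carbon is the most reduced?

Tallying each carbon's bonds:
C1: 1C, 3N → 0 + 3 = +3
C2: 2C, 2H → 0 − 2 = -2
C3: 3C, 1F → 0 + 1 = +1
C4: 3C, 1F → 0 + 1 = +1
C5: 1C, 1O, 1Br, 1Si → 0 + 1 + 1 − 1 = +1
The most reduced carbon is C2 at -2.

C2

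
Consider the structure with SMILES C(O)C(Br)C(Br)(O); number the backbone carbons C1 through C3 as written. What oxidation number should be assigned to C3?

+1

C3 has one bond to C (0), one bond to Br (+1), one bond to H (-1), one bond to O (+1).
Oxidation state = 0 + 1 − 1 + 1 = +1.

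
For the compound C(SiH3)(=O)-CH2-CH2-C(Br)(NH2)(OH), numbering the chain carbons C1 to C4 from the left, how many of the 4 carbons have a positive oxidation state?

Each bond to a more electronegative atom (O, N, halogen) counts +1, each bond to a less electronegative atom (H, metal, B, Si) counts −1, and each C–C bond counts 0. Tallying each carbon:
C1: 1C, 2O, 1Si → 0 + 2 − 1 = +1
C2: 2C, 2H → 0 − 2 = -2
C3: 2C, 2H → 0 − 2 = -2
C4: 1C, 1O, 1N, 1Br → 0 + 1 + 1 + 1 = +3
2 carbons (C1, C4) meet the condition.

2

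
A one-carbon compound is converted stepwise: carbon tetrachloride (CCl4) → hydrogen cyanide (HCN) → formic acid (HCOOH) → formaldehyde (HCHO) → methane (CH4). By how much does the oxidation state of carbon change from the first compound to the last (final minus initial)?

Carbon oxidation states along the series — carbon tetrachloride: +4, hydrogen cyanide: +2, formic acid: +2, formaldehyde: 0, methane: -4.
Net change = -4 − (+4) = -8.

-8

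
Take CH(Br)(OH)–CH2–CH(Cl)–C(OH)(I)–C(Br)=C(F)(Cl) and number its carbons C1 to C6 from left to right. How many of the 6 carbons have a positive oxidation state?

Each bond to a more electronegative atom (O, N, halogen) counts +1, each bond to a less electronegative atom (H, metal, B, Si) counts −1, and each C–C bond counts 0. Tallying each carbon:
C1: 1C, 1H, 1O, 1Br → 0 − 1 + 1 + 1 = +1
C2: 2C, 2H → 0 − 2 = -2
C3: 2C, 1H, 1Cl → 0 − 1 + 1 = 0
C4: 2C, 1O, 1I → 0 + 1 + 1 = +2
C5: 3C, 1Br → 0 + 1 = +1
C6: 2C, 1F, 1Cl → 0 + 1 + 1 = +2
4 carbons (C1, C4, C5, C6) meet the condition.

4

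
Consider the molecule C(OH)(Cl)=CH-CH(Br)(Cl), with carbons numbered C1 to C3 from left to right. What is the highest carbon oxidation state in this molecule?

+2

Assign +1 per bond to O/N/halogen, −1 per bond to H or an electropositive element, and 0 per bond to carbon. Tallying each carbon:
C1: 2C, 1O, 1Cl → 0 + 1 + 1 = +2
C2: 3C, 1H → 0 − 1 = -1
C3: 1C, 1H, 1Cl, 1Br → 0 − 1 + 1 + 1 = +1
The highest value is +2.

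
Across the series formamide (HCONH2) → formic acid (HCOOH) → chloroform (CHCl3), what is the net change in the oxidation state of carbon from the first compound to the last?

Carbon oxidation states along the series — formamide: +2, formic acid: +2, chloroform: +2.
Net change = +2 − (+2) = 0.

0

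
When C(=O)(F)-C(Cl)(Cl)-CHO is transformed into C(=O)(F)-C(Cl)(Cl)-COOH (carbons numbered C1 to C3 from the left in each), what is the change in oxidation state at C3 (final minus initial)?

Before: C3 has 1 bond to C, 1 bond to H, 2 bonds to O → oxidation state +1.
After: C3 has 1 bond to C, 3 bonds to O → oxidation state +3.
Δ = +3 − (+1) = +2, so this is an oxidation at C3.

+2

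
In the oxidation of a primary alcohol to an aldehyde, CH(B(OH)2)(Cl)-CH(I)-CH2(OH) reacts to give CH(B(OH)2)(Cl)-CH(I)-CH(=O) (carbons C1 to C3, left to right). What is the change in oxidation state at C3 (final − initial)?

+2

Before: C3 has 1 bond to C, 2 bonds to H, 1 bond to O → oxidation state -1.
After: C3 has 1 bond to C, 1 bond to H, 2 bonds to O → oxidation state +1.
Δ = +1 − (-1) = +2, so this is an oxidation at C3.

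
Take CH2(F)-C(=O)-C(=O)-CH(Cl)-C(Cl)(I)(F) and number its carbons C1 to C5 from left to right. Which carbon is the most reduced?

Assign +1 per bond to O/N/halogen, −1 per bond to H or an electropositive element, and 0 per bond to carbon. Tallying each carbon:
C1: 1C, 2H, 1F → 0 − 2 + 1 = -1
C2: 2C, 2O → 0 + 2 = +2
C3: 2C, 2O → 0 + 2 = +2
C4: 2C, 1H, 1Cl → 0 − 1 + 1 = 0
C5: 1C, 1F, 1Cl, 1I → 0 + 1 + 1 + 1 = +3
The most reduced carbon is C1 at -1.

C1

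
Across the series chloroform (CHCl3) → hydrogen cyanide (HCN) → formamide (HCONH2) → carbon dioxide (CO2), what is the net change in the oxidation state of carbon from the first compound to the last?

Carbon oxidation states along the series — chloroform: +2, hydrogen cyanide: +2, formamide: +2, carbon dioxide: +4.
Net change = +4 − (+2) = +2.

+2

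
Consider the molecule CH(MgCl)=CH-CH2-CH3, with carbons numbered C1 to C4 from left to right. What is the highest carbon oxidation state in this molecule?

Tallying each carbon's bonds:
C1: 2C, 1H, 1Mg → 0 − 1 − 1 = -2
C2: 3C, 1H → 0 − 1 = -1
C3: 2C, 2H → 0 − 2 = -2
C4: 1C, 3H → 0 − 3 = -3
The highest value is -1.

-1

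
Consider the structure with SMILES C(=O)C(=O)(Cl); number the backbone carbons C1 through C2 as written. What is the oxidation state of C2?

C2 has one bond to C (0), a double bond to O (2×+1 = +2), one bond to Cl (+1).
Oxidation state = 0 + 2 + 1 = +3.

+3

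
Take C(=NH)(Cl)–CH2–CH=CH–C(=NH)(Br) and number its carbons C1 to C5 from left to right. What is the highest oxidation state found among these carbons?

Bonds to more-electronegative neighbours contribute +1 each, bonds to H or metals contribute −1 each, and C–C bonds contribute 0. Tallying each carbon:
C1: 1C, 2N, 1Cl → 0 + 2 + 1 = +3
C2: 2C, 2H → 0 − 2 = -2
C3: 3C, 1H → 0 − 1 = -1
C4: 3C, 1H → 0 − 1 = -1
C5: 1C, 2N, 1Br → 0 + 2 + 1 = +3
The highest value is +3.

+3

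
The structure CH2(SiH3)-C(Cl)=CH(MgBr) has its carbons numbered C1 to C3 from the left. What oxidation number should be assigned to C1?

-3

Each bond to a more electronegative atom (O, N, halogen) counts +1, each bond to a less electronegative atom (H, metal, B, Si) counts −1, and each C–C bond counts 0.
C1 has one bond to C (0), one bond to Si (-1), one bond to H (-1), one bond to H (-1).
Oxidation state = 0 − 1 − 1 − 1 = -3.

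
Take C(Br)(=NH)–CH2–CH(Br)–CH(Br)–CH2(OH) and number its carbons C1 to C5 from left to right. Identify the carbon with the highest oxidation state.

Count +1 for every bond to an atom more electronegative than carbon and −1 for every bond to one less electronegative; C–C bonds are 0. Tallying each carbon:
C1: 1C, 2N, 1Br → 0 + 2 + 1 = +3
C2: 2C, 2H → 0 − 2 = -2
C3: 2C, 1H, 1Br → 0 − 1 + 1 = 0
C4: 2C, 1H, 1Br → 0 − 1 + 1 = 0
C5: 1C, 2H, 1O → 0 − 2 + 1 = -1
The most oxidised carbon is C1 at +3.

C1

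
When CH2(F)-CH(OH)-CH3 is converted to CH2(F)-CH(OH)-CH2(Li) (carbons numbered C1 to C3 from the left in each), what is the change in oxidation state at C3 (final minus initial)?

0

Before: C3 has 1 bond to C, 3 bonds to H → oxidation state -3.
After: C3 has 1 bond to C, 2 bonds to H, 1 bond to Li → oxidation state -3.
Δ = -3 − (-3) = 0, so no net redox change at C3.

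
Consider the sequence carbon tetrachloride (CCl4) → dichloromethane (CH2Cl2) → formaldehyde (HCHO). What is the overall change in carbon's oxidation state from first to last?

Carbon oxidation states along the series — carbon tetrachloride: +4, dichloromethane: 0, formaldehyde: 0.
Net change = 0 − (+4) = -4.

-4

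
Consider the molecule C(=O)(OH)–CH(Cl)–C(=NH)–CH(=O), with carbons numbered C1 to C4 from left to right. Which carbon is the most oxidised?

C1

Tallying each carbon's bonds:
C1: 1C, 3O → 0 + 3 = +3
C2: 2C, 1H, 1Cl → 0 − 1 + 1 = 0
C3: 2C, 2N → 0 + 2 = +2
C4: 1C, 1H, 2O → 0 − 1 + 2 = +1
The most oxidised carbon is C1 at +3.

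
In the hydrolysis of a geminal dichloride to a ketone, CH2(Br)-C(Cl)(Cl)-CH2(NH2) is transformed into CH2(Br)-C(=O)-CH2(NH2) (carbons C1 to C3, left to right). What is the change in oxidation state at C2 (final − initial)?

Before: C2 has 2 bonds to C, 2 bonds to Cl → oxidation state +2.
After: C2 has 2 bonds to C, 2 bonds to O → oxidation state +2.
Δ = +2 − (+2) = 0, so no net redox change at C2.

0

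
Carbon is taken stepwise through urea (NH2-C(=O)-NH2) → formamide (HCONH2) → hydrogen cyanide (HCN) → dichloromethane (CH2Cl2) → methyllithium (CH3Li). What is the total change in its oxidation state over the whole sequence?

Carbon oxidation states along the series — urea: +4, formamide: +2, hydrogen cyanide: +2, dichloromethane: 0, methyllithium: -4.
Net change = -4 − (+4) = -8.

-8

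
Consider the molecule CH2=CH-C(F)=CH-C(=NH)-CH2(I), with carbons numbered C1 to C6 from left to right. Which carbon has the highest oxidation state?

Tallying each carbon's bonds:
C1: 2C, 2H → 0 − 2 = -2
C2: 3C, 1H → 0 − 1 = -1
C3: 3C, 1F → 0 + 1 = +1
C4: 3C, 1H → 0 − 1 = -1
C5: 2C, 2N → 0 + 2 = +2
C6: 1C, 2H, 1I → 0 − 2 + 1 = -1
The most oxidised carbon is C5 at +2.

C5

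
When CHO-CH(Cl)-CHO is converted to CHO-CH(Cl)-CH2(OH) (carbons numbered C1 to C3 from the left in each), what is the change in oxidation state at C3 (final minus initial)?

-2

Before: C3 has 1 bond to C, 1 bond to H, 2 bonds to O → oxidation state +1.
After: C3 has 1 bond to C, 2 bonds to H, 1 bond to O → oxidation state -1.
Δ = -1 − (+1) = -2, so this is a reduction at C3.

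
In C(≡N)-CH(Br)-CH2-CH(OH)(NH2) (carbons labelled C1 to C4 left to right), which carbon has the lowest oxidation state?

C3

Tallying each carbon's bonds:
C1: 1C, 3N → 0 + 3 = +3
C2: 2C, 1H, 1Br → 0 − 1 + 1 = 0
C3: 2C, 2H → 0 − 2 = -2
C4: 1C, 1H, 1O, 1N → 0 − 1 + 1 + 1 = +1
The most reduced carbon is C3 at -2.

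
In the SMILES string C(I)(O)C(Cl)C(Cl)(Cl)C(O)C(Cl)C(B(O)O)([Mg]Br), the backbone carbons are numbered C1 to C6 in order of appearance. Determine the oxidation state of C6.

Each bond to a more electronegative atom (O, N, halogen) counts +1, each bond to a less electronegative atom (H, metal, B, Si) counts −1, and each C–C bond counts 0.
C6 has one bond to C (0), one bond to B (-1), one bond to Mg (-1), one bond to H (-1).
Oxidation state = 0 − 1 − 1 − 1 = -3.

-3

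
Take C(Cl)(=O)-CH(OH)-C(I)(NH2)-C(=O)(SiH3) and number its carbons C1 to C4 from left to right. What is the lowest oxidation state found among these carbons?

Tallying each carbon's bonds:
C1: 1C, 2O, 1Cl → 0 + 2 + 1 = +3
C2: 2C, 1H, 1O → 0 − 1 + 1 = 0
C3: 2C, 1N, 1I → 0 + 1 + 1 = +2
C4: 1C, 2O, 1Si → 0 + 2 − 1 = +1
The lowest value is 0.

0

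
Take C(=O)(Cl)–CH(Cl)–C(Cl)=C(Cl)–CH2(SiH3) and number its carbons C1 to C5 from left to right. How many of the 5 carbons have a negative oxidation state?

Tallying each carbon's bonds:
C1: 1C, 2O, 1Cl → 0 + 2 + 1 = +3
C2: 2C, 1H, 1Cl → 0 − 1 + 1 = 0
C3: 3C, 1Cl → 0 + 1 = +1
C4: 3C, 1Cl → 0 + 1 = +1
C5: 1C, 2H, 1Si → 0 − 2 − 1 = -3
1 carbon (C5) meets the condition.

1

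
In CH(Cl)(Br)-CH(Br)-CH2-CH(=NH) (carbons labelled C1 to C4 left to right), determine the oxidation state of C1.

Each bond to a more electronegative atom (O, N, halogen) counts +1, each bond to a less electronegative atom (H, metal, B, Si) counts −1, and each C–C bond counts 0.
C1 has one bond to C (0), one bond to Cl (+1), one bond to H (-1), one bond to Br (+1).
Oxidation state = 0 + 1 − 1 + 1 = +1.

+1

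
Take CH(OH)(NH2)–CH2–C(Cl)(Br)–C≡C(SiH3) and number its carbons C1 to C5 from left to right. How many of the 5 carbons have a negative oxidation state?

2

Tallying each carbon's bonds:
C1: 1C, 1H, 1O, 1N → 0 − 1 + 1 + 1 = +1
C2: 2C, 2H → 0 − 2 = -2
C3: 2C, 1Cl, 1Br → 0 + 1 + 1 = +2
C4: 4C → 0 = 0
C5: 3C, 1Si → 0 − 1 = -1
2 carbons (C2, C5) meet the condition.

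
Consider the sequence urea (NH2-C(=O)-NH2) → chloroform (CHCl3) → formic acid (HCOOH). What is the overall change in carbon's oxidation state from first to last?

Carbon oxidation states along the series — urea: +4, chloroform: +2, formic acid: +2.
Net change = +2 − (+4) = -2.

-2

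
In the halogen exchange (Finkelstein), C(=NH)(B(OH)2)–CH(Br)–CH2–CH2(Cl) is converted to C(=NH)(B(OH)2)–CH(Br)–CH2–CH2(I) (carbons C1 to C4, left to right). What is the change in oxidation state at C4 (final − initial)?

Before: C4 has 1 bond to C, 2 bonds to H, 1 bond to Cl → oxidation state -1.
After: C4 has 1 bond to C, 2 bonds to H, 1 bond to I → oxidation state -1.
Δ = -1 − (-1) = 0, so no net redox change at C4.

0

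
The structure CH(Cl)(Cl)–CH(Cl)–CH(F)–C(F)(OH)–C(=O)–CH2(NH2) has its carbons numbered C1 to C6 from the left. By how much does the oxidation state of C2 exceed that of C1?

C2: 2C, 1H, 1Cl → 0 − 1 + 1 = 0
C1: 1C, 1H, 2Cl → 0 − 1 + 2 = +1
Difference: 0 − (+1) = -1.

-1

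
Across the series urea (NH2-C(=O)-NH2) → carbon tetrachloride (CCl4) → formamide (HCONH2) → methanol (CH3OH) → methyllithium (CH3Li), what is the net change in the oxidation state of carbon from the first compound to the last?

Carbon oxidation states along the series — urea: +4, carbon tetrachloride: +4, formamide: +2, methanol: -2, methyllithium: -4.
Net change = -4 − (+4) = -8.

-8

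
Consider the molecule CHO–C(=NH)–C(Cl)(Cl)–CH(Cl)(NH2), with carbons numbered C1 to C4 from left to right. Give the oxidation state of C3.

Bonds to more-electronegative neighbours contribute +1 each, bonds to H or metals contribute −1 each, and C–C bonds contribute 0.
C3 has one bond to C (0), one bond to C (0), one bond to Cl (+1), one bond to Cl (+1).
Oxidation state = 0 + 0 + 1 + 1 = +2.

+2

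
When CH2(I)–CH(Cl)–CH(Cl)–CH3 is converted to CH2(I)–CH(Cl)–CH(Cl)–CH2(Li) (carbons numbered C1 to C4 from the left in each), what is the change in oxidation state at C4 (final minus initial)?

0

Before: C4 has 1 bond to C, 3 bonds to H → oxidation state -3.
After: C4 has 1 bond to C, 2 bonds to H, 1 bond to Li → oxidation state -3.
Δ = -3 − (-3) = 0, so no net redox change at C4.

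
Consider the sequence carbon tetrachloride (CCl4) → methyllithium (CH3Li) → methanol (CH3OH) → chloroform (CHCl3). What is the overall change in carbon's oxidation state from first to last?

Carbon oxidation states along the series — carbon tetrachloride: +4, methyllithium: -4, methanol: -2, chloroform: +2.
Net change = +2 − (+4) = -2.

-2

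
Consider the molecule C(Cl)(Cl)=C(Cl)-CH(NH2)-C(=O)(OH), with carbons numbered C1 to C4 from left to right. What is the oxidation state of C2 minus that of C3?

C2: 3C, 1Cl → 0 + 1 = +1
C3: 2C, 1H, 1N → 0 − 1 + 1 = 0
Difference: +1 − (0) = +1.

+1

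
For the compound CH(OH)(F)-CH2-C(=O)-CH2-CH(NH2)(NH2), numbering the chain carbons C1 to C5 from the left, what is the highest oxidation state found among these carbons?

Tallying each carbon's bonds:
C1: 1C, 1H, 1O, 1F → 0 − 1 + 1 + 1 = +1
C2: 2C, 2H → 0 − 2 = -2
C3: 2C, 2O → 0 + 2 = +2
C4: 2C, 2H → 0 − 2 = -2
C5: 1C, 1H, 2N → 0 − 1 + 2 = +1
The highest value is +2.

+2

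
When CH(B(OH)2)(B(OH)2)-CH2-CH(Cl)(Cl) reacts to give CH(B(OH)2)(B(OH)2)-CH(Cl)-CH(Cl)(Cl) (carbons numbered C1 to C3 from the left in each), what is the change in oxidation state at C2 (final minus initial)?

+2

Before: C2 has 2 bonds to C, 2 bonds to H → oxidation state -2.
After: C2 has 2 bonds to C, 1 bond to H, 1 bond to Cl → oxidation state 0.
Δ = 0 − (-2) = +2, so this is an oxidation at C2.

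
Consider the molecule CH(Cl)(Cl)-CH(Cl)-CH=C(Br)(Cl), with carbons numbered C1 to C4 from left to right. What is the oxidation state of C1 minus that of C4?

-1

C1: 1C, 1H, 2Cl → 0 − 1 + 2 = +1
C4: 2C, 1Cl, 1Br → 0 + 1 + 1 = +2
Difference: +1 − (+2) = -1.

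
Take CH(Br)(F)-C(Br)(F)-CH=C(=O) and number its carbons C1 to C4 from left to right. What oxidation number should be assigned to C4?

Assign +1 per bond to O/N/halogen, −1 per bond to H or an electropositive element, and 0 per bond to carbon.
C4 has a double bond to C (2×0 = 0), a double bond to O (2×+1 = +2).
Oxidation state = 0 + 2 = +2.

+2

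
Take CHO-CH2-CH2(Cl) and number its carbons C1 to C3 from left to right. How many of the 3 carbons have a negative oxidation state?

2

Tallying each carbon's bonds:
C1: 1C, 1H, 2O → 0 − 1 + 2 = +1
C2: 2C, 2H → 0 − 2 = -2
C3: 1C, 2H, 1Cl → 0 − 2 + 1 = -1
2 carbons (C2, C3) meet the condition.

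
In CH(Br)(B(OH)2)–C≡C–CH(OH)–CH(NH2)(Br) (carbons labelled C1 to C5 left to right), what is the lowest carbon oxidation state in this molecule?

-1

Tallying each carbon's bonds:
C1: 1C, 1H, 1Br, 1B → 0 − 1 + 1 − 1 = -1
C2: 4C → 0 = 0
C3: 4C → 0 = 0
C4: 2C, 1H, 1O → 0 − 1 + 1 = 0
C5: 1C, 1H, 1N, 1Br → 0 − 1 + 1 + 1 = +1
The lowest value is -1.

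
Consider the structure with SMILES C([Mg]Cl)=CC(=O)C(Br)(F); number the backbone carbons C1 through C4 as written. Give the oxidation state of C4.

+1

Bonds to more-electronegative neighbours contribute +1 each, bonds to H or metals contribute −1 each, and C–C bonds contribute 0.
C4 has one bond to C (0), one bond to Br (+1), one bond to F (+1), one bond to H (-1).
Oxidation state = 0 + 1 + 1 − 1 = +1.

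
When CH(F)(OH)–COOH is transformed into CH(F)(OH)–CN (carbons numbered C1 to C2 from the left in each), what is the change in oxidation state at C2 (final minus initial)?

Before: C2 has 1 bond to C, 3 bonds to O → oxidation state +3.
After: C2 has 1 bond to C, 3 bonds to N → oxidation state +3.
Δ = +3 − (+3) = 0, so no net redox change at C2.

0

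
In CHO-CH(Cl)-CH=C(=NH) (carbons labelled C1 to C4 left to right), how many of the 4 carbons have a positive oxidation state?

Count +1 for every bond to an atom more electronegative than carbon and −1 for every bond to one less electronegative; C–C bonds are 0. Tallying each carbon:
C1: 1C, 1H, 2O → 0 − 1 + 2 = +1
C2: 2C, 1H, 1Cl → 0 − 1 + 1 = 0
C3: 3C, 1H → 0 − 1 = -1
C4: 2C, 2N → 0 + 2 = +2
2 carbons (C1, C4) meet the condition.

2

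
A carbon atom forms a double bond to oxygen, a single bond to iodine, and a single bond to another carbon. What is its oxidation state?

Count +1 for every bond to an atom more electronegative than carbon and −1 for every bond to one less electronegative; C–C bonds are 0.
The carbon has one bond to C (0), one bond to I (+1), a double bond to O (2×+1 = +2).
Oxidation state = 0 + 1 + 2 = +3.

+3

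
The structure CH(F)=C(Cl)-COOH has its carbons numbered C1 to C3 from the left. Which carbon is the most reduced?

Tallying each carbon's bonds:
C1: 2C, 1H, 1F → 0 − 1 + 1 = 0
C2: 3C, 1Cl → 0 + 1 = +1
C3: 1C, 3O → 0 + 3 = +3
The most reduced carbon is C1 at 0.

C1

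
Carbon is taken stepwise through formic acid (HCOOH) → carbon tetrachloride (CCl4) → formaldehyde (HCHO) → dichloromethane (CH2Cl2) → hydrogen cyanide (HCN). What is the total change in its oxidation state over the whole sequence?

Carbon oxidation states along the series — formic acid: +2, carbon tetrachloride: +4, formaldehyde: 0, dichloromethane: 0, hydrogen cyanide: +2.
Net change = +2 − (+2) = 0.

0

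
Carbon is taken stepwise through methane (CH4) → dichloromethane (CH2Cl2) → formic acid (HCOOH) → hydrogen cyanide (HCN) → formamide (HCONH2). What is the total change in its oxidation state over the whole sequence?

Carbon oxidation states along the series — methane: -4, dichloromethane: 0, formic acid: +2, hydrogen cyanide: +2, formamide: +2.
Net change = +2 − (-4) = +6.

+6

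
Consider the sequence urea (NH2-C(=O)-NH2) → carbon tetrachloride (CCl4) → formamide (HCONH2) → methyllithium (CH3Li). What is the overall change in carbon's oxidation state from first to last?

Carbon oxidation states along the series — urea: +4, carbon tetrachloride: +4, formamide: +2, methyllithium: -4.
Net change = -4 − (+4) = -8.

-8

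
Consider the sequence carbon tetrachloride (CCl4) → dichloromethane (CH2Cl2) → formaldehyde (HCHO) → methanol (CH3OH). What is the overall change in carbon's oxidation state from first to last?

-6

Carbon oxidation states along the series — carbon tetrachloride: +4, dichloromethane: 0, formaldehyde: 0, methanol: -2.
Net change = -2 − (+4) = -6.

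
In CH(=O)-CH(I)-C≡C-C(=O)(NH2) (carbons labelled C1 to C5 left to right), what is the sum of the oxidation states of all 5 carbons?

+4

Assign +1 per bond to O/N/halogen, −1 per bond to H or an electropositive element, and 0 per bond to carbon. Tallying each carbon:
C1: 1C, 1H, 2O → 0 − 1 + 2 = +1
C2: 2C, 1H, 1I → 0 − 1 + 1 = 0
C3: 4C → 0 = 0
C4: 4C → 0 = 0
C5: 1C, 2O, 1N → 0 + 2 + 1 = +3
Sum = +1 + 0 + 0 + 0 + 3 = +4.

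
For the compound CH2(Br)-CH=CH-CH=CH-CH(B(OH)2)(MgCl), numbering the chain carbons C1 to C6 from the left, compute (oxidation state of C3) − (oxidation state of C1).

0

C3: 3C, 1H → 0 − 1 = -1
C1: 1C, 2H, 1Br → 0 − 2 + 1 = -1
Difference: -1 − (-1) = 0.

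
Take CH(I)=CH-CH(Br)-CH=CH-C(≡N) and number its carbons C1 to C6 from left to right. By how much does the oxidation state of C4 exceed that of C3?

-1

C4: 3C, 1H → 0 − 1 = -1
C3: 2C, 1H, 1Br → 0 − 1 + 1 = 0
Difference: -1 − (0) = -1.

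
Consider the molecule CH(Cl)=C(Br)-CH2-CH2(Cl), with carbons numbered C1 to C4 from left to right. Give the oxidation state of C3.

C3 has one bond to C (0), one bond to C (0), one bond to H (-1), one bond to H (-1).
Oxidation state = 0 + 0 − 1 − 1 = -2.

-2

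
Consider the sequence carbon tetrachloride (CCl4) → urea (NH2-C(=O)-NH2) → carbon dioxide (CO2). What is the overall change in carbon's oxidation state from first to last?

0

Carbon oxidation states along the series — carbon tetrachloride: +4, urea: +4, carbon dioxide: +4.
Net change = +4 − (+4) = 0.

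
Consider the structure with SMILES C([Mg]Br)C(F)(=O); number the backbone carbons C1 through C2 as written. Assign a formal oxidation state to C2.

Bonds to more-electronegative neighbours contribute +1 each, bonds to H or metals contribute −1 each, and C–C bonds contribute 0.
C2 has one bond to C (0), one bond to F (+1), a double bond to O (2×+1 = +2).
Oxidation state = 0 + 1 + 2 = +3.

+3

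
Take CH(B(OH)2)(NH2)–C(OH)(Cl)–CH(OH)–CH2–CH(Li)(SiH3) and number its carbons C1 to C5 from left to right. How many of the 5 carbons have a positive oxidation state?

Bonds to more-electronegative neighbours contribute +1 each, bonds to H or metals contribute −1 each, and C–C bonds contribute 0. Tallying each carbon:
C1: 1C, 1H, 1N, 1B → 0 − 1 + 1 − 1 = -1
C2: 2C, 1O, 1Cl → 0 + 1 + 1 = +2
C3: 2C, 1H, 1O → 0 − 1 + 1 = 0
C4: 2C, 2H → 0 − 2 = -2
C5: 1C, 1H, 1Li, 1Si → 0 − 1 − 1 − 1 = -3
1 carbon (C2) meets the condition.

1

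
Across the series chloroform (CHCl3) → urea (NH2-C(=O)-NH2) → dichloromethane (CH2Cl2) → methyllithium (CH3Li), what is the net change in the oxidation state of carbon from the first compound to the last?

Carbon oxidation states along the series — chloroform: +2, urea: +4, dichloromethane: 0, methyllithium: -4.
Net change = -4 − (+2) = -6.

-6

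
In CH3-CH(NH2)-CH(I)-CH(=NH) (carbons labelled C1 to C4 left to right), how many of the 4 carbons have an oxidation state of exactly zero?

2

Tallying each carbon's bonds:
C1: 1C, 3H → 0 − 3 = -3
C2: 2C, 1H, 1N → 0 − 1 + 1 = 0
C3: 2C, 1H, 1I → 0 − 1 + 1 = 0
C4: 1C, 1H, 2N → 0 − 1 + 2 = +1
2 carbons (C2, C3) meet the condition.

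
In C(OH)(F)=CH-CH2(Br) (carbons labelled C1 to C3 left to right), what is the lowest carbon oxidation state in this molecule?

Count +1 for every bond to an atom more electronegative than carbon and −1 for every bond to one less electronegative; C–C bonds are 0. Tallying each carbon:
C1: 2C, 1O, 1F → 0 + 1 + 1 = +2
C2: 3C, 1H → 0 − 1 = -1
C3: 1C, 2H, 1Br → 0 − 2 + 1 = -1
The lowest value is -1.

-1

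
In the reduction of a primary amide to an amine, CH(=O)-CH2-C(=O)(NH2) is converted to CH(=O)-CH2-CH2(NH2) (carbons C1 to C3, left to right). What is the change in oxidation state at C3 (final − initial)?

-4

Before: C3 has 1 bond to C, 2 bonds to O, 1 bond to N → oxidation state +3.
After: C3 has 1 bond to C, 2 bonds to H, 1 bond to N → oxidation state -1.
Δ = -1 − (+3) = -4, so this is a reduction at C3.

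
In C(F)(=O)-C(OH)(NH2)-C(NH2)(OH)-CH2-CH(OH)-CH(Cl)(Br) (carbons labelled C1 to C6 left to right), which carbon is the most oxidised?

C1

Tallying each carbon's bonds:
C1: 1C, 2O, 1F → 0 + 2 + 1 = +3
C2: 2C, 1O, 1N → 0 + 1 + 1 = +2
C3: 2C, 1O, 1N → 0 + 1 + 1 = +2
C4: 2C, 2H → 0 − 2 = -2
C5: 2C, 1H, 1O → 0 − 1 + 1 = 0
C6: 1C, 1H, 1Cl, 1Br → 0 − 1 + 1 + 1 = +1
The most oxidised carbon is C1 at +3.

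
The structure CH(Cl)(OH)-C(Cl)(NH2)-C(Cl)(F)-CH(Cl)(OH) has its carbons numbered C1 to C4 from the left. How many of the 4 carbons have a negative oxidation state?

Tallying each carbon's bonds:
C1: 1C, 1H, 1O, 1Cl → 0 − 1 + 1 + 1 = +1
C2: 2C, 1N, 1Cl → 0 + 1 + 1 = +2
C3: 2C, 1F, 1Cl → 0 + 1 + 1 = +2
C4: 1C, 1H, 1O, 1Cl → 0 − 1 + 1 + 1 = +1
0 carbons meet the condition.

0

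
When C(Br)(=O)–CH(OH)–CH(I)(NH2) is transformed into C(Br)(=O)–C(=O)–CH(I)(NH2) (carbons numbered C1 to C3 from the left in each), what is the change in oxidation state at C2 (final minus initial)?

+2

Before: C2 has 2 bonds to C, 1 bond to H, 1 bond to O → oxidation state 0.
After: C2 has 2 bonds to C, 2 bonds to O → oxidation state +2.
Δ = +2 − (0) = +2, so this is an oxidation at C2.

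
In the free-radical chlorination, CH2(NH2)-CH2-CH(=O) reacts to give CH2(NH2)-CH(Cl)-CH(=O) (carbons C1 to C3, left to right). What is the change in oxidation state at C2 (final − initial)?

Before: C2 has 2 bonds to C, 2 bonds to H → oxidation state -2.
After: C2 has 2 bonds to C, 1 bond to H, 1 bond to Cl → oxidation state 0.
Δ = 0 − (-2) = +2, so this is an oxidation at C2.

+2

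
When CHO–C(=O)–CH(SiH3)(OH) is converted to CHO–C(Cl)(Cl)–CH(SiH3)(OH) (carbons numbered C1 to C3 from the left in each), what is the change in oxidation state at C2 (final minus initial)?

Before: C2 has 2 bonds to C, 2 bonds to O → oxidation state +2.
After: C2 has 2 bonds to C, 2 bonds to Cl → oxidation state +2.
Δ = +2 − (+2) = 0, so no net redox change at C2.

0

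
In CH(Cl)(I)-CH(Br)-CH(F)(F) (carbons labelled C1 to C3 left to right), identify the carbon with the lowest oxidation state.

C2

Assign +1 per bond to O/N/halogen, −1 per bond to H or an electropositive element, and 0 per bond to carbon. Tallying each carbon:
C1: 1C, 1H, 1Cl, 1I → 0 − 1 + 1 + 1 = +1
C2: 2C, 1H, 1Br → 0 − 1 + 1 = 0
C3: 1C, 1H, 2F → 0 − 1 + 2 = +1
The most reduced carbon is C2 at 0.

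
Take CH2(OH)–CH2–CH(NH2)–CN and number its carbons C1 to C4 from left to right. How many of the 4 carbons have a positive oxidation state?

Count +1 for every bond to an atom more electronegative than carbon and −1 for every bond to one less electronegative; C–C bonds are 0. Tallying each carbon:
C1: 1C, 2H, 1O → 0 − 2 + 1 = -1
C2: 2C, 2H → 0 − 2 = -2
C3: 2C, 1H, 1N → 0 − 1 + 1 = 0
C4: 1C, 3N → 0 + 3 = +3
1 carbon (C4) meets the condition.

1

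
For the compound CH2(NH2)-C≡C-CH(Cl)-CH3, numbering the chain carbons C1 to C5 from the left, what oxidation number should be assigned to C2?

C2 has one bond to C (0), a triple bond to C (3×0 = 0).
Oxidation state = 0 + 0 = 0.

0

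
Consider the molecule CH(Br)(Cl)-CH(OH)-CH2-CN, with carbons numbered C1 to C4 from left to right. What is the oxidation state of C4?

C4 has one bond to C (0), a triple bond to N (3×+1 = +3).
Oxidation state = 0 + 3 = +3.

+3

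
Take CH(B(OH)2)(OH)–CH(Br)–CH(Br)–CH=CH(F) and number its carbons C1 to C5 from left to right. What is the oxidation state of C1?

C1 has one bond to C (0), one bond to B (-1), one bond to H (-1), one bond to O (+1).
Oxidation state = 0 − 1 − 1 + 1 = -1.

-1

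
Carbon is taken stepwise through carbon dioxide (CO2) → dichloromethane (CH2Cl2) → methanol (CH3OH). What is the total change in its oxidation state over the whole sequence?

Carbon oxidation states along the series — carbon dioxide: +4, dichloromethane: 0, methanol: -2.
Net change = -2 − (+4) = -6.

-6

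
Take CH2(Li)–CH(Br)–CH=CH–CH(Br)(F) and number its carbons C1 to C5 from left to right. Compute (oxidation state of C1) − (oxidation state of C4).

-2

C1: 1C, 2H, 1Li → 0 − 2 − 1 = -3
C4: 3C, 1H → 0 − 1 = -1
Difference: -3 − (-1) = -2.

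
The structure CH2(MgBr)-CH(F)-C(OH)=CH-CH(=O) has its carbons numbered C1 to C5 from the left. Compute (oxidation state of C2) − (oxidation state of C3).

-1

C2: 2C, 1H, 1F → 0 − 1 + 1 = 0
C3: 3C, 1O → 0 + 1 = +1
Difference: 0 − (+1) = -1.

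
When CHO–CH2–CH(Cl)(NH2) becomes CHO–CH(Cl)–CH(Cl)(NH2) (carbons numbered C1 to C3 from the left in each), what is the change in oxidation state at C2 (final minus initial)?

Before: C2 has 2 bonds to C, 2 bonds to H → oxidation state -2.
After: C2 has 2 bonds to C, 1 bond to H, 1 bond to Cl → oxidation state 0.
Δ = 0 − (-2) = +2, so this is an oxidation at C2.

+2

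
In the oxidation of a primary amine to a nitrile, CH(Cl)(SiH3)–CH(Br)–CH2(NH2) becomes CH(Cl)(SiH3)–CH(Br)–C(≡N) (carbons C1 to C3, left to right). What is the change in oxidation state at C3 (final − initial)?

+4

Before: C3 has 1 bond to C, 2 bonds to H, 1 bond to N → oxidation state -1.
After: C3 has 1 bond to C, 3 bonds to N → oxidation state +3.
Δ = +3 − (-1) = +4, so this is an oxidation at C3.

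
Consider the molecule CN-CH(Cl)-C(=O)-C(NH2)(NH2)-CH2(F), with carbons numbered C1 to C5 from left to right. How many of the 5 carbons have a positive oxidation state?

3

Each bond to a more electronegative atom (O, N, halogen) counts +1, each bond to a less electronegative atom (H, metal, B, Si) counts −1, and each C–C bond counts 0. Tallying each carbon:
C1: 1C, 3N → 0 + 3 = +3
C2: 2C, 1H, 1Cl → 0 − 1 + 1 = 0
C3: 2C, 2O → 0 + 2 = +2
C4: 2C, 2N → 0 + 2 = +2
C5: 1C, 2H, 1F → 0 − 2 + 1 = -1
3 carbons (C1, C3, C4) meet the condition.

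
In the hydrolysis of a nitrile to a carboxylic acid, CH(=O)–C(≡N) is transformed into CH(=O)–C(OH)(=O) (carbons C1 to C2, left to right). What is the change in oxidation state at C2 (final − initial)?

0

Before: C2 has 1 bond to C, 3 bonds to N → oxidation state +3.
After: C2 has 1 bond to C, 3 bonds to O → oxidation state +3.
Δ = +3 − (+3) = 0, so no net redox change at C2.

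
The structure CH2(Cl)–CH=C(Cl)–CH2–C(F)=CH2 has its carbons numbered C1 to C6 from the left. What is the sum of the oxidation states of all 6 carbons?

-4

Tallying each carbon's bonds:
C1: 1C, 2H, 1Cl → 0 − 2 + 1 = -1
C2: 3C, 1H → 0 − 1 = -1
C3: 3C, 1Cl → 0 + 1 = +1
C4: 2C, 2H → 0 − 2 = -2
C5: 3C, 1F → 0 + 1 = +1
C6: 2C, 2H → 0 − 2 = -2
Sum = -1 − 1 + 1 − 2 + 1 − 2 = -4.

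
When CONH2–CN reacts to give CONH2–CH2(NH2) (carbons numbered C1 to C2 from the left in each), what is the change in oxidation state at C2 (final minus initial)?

Before: C2 has 1 bond to C, 3 bonds to N → oxidation state +3.
After: C2 has 1 bond to C, 2 bonds to H, 1 bond to N → oxidation state -1.
Δ = -1 − (+3) = -4, so this is a reduction at C2.

-4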